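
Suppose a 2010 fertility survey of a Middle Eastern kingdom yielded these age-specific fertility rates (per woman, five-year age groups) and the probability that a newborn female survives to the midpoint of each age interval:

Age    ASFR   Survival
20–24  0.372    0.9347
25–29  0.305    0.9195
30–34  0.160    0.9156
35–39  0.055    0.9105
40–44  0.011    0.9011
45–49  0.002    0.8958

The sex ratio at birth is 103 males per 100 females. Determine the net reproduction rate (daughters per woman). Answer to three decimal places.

Proportion female at birth = 100 / (100 + 103) = 0.49261.
Weighting each age-specific rate by interval width and survival:
  20–24: 5 × 0.372 × 0.9347 = 1.73854
  25–29: 5 × 0.305 × 0.9195 = 1.40224
  30–34: 5 × 0.160 × 0.9156 = 0.73248
  35–39: 5 × 0.055 × 0.9105 = 0.25039
  40–44: 5 × 0.011 × 0.9011 = 0.04956
  45–49: 5 × 0.002 × 0.8958 = 0.00896
Sum = 4.18217
NRR = 0.49261 × 4.18217 = 2.06018

2.060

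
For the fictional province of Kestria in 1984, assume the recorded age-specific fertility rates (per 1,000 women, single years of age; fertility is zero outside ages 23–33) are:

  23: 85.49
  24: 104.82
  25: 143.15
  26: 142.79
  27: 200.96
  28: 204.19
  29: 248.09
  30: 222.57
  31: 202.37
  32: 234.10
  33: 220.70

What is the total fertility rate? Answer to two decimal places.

2.01

Sum of ASFRs = 85.49 + 104.82 + 143.15 + 142.79 + 200.96 + 204.19 + 248.09 + 222.57 + 202.37 + 234.10 + 220.70 = 2009.23
TFR = 2009.23 / 1000 = 2.00923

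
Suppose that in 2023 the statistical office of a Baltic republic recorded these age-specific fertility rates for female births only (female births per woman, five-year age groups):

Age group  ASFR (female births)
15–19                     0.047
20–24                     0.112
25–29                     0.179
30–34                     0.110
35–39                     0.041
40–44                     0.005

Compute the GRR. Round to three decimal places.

Sum of female ASFRs = 0.047 + 0.112 + 0.179 + 0.110 + 0.041 + 0.005 = 0.494
GRR = 5 × 0.494 = 2.47

2.470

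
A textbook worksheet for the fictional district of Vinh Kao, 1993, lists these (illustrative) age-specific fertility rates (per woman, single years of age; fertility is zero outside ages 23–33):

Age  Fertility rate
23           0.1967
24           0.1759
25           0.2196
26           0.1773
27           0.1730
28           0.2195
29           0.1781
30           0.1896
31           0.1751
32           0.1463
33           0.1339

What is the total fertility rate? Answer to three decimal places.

1.985

Sum of ASFRs = 0.1967 + 0.1759 + 0.2196 + 0.1773 + 0.1730 + 0.2195 + 0.1781 + 0.1896 + 0.1751 + 0.1463 + 0.1339 = 1.9850
TFR = 1.985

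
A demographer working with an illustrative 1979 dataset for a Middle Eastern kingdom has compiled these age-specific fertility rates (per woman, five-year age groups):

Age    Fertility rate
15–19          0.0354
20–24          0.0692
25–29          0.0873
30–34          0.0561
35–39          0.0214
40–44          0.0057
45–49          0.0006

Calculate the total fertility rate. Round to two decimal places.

1.38

Sum of ASFRs = 0.0354 + 0.0692 + 0.0873 + 0.0561 + 0.0214 + 0.0057 + 0.0006 = 0.2757
TFR = 5 × 0.2757 = 1.3785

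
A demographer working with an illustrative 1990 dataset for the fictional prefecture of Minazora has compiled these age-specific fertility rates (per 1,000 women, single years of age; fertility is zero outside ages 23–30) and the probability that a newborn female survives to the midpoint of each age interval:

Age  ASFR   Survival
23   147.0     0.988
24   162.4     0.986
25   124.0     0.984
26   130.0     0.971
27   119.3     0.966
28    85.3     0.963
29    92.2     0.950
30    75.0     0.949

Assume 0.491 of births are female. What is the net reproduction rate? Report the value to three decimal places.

0.447

Proportion female at birth = 0.491.
Per-age-group product (1 × ASFR × survival probability):
  23: 1 × 147.0/1000 × 0.988 = 0.14524
  24: 1 × 162.4/1000 × 0.986 = 0.16013
  25: 1 × 124.0/1000 × 0.984 = 0.12202
  26: 1 × 130.0/1000 × 0.971 = 0.12623
  27: 1 × 119.3/1000 × 0.966 = 0.11524
  28: 1 × 85.3/1000 × 0.963 = 0.08214
  29: 1 × 92.2/1000 × 0.950 = 0.08759
  30: 1 × 75.0/1000 × 0.949 = 0.07118
Sum = 0.90977
NRR = 0.491 × 0.90977 = 0.44670
With NRR below 1 the population is below replacement fertility.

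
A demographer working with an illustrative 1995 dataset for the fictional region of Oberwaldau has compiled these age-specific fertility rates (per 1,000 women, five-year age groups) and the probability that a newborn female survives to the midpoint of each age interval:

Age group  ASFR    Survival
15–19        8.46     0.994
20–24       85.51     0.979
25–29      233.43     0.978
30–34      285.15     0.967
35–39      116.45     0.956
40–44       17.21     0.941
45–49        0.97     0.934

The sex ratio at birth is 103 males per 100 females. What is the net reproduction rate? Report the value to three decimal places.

Proportion female at birth = 100 / (100 + 103) = 0.49261.
Per-age-group product (5 × ASFR × survival probability):
  15–19: 5 × 8.46/1000 × 0.994 = 0.04205
  20–24: 5 × 85.51/1000 × 0.979 = 0.41857
  25–29: 5 × 233.43/1000 × 0.978 = 1.14147
  30–34: 5 × 285.15/1000 × 0.967 = 1.37870
  35–39: 5 × 116.45/1000 × 0.956 = 0.55663
  40–44: 5 × 17.21/1000 × 0.941 = 0.08097
  45–49: 5 × 0.97/1000 × 0.934 = 0.00453
Sum = 3.62292
NRR = 0.49261 × 3.62292 = 1.78469
NRR > 1, so each generation more than replaces itself.

1.785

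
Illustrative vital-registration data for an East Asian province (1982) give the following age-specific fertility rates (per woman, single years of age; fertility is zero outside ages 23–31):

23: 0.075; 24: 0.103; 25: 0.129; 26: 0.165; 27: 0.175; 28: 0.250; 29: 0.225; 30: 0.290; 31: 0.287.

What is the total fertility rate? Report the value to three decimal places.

1.699

Sum of ASFRs = 0.075 + 0.103 + 0.129 + 0.165 + 0.175 + 0.250 + 0.225 + 0.290 + 0.287 = 1.699
TFR = 1.699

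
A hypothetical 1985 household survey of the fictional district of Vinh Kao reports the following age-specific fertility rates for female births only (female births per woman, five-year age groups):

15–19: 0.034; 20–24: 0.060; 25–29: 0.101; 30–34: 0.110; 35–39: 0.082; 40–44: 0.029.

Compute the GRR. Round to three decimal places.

2.080

Sum of female ASFRs = 0.034 + 0.060 + 0.101 + 0.110 + 0.082 + 0.029 = 0.416
GRR = 5 × 0.416 = 2.08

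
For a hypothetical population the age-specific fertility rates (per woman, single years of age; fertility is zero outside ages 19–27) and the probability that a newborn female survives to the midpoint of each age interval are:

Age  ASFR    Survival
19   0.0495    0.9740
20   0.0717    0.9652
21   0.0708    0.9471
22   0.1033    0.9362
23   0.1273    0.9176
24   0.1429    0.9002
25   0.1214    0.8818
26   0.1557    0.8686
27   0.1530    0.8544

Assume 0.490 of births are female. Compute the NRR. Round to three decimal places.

Proportion female at birth = 0.490.
Survival-weighted fertility by age (1·fₓ·Sₓ):
  19: 1 × 0.0495 × 0.9740 = 0.04821
  20: 1 × 0.0717 × 0.9652 = 0.06920
  21: 1 × 0.0708 × 0.9471 = 0.06705
  22: 1 × 0.1033 × 0.9362 = 0.09671
  23: 1 × 0.1273 × 0.9176 = 0.11681
  24: 1 × 0.1429 × 0.9002 = 0.12864
  25: 1 × 0.1214 × 0.8818 = 0.10705
  26: 1 × 0.1557 × 0.8686 = 0.13524
  27: 1 × 0.1530 × 0.8544 = 0.13072
Sum = 0.89963
NRR = 0.490 × 0.89963 = 0.44082

0.441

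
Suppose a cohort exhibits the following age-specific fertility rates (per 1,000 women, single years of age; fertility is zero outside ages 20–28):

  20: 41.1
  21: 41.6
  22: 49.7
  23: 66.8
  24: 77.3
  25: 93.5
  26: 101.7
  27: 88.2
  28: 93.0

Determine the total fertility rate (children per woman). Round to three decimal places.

0.653

Sum of ASFRs = 41.1 + 41.6 + 49.7 + 66.8 + 77.3 + 93.5 + 101.7 + 88.2 + 93.0 = 652.9
TFR = 652.9 / 1000 = 0.6529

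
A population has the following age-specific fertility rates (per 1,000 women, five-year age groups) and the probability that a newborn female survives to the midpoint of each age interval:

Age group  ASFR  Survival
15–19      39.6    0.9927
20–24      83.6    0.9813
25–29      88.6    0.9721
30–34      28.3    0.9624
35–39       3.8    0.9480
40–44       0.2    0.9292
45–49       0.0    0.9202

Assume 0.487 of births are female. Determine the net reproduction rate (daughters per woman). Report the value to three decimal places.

0.581

Proportion female at birth = 0.487.
Weighting each age-specific rate by interval width and survival:
  15–19: 5 × 39.6/1000 × 0.9927 = 0.19655
  20–24: 5 × 83.6/1000 × 0.9813 = 0.41018
  25–29: 5 × 88.6/1000 × 0.9721 = 0.43064
  30–34: 5 × 28.3/1000 × 0.9624 = 0.13618
  35–39: 5 × 3.8/1000 × 0.9480 = 0.01801
  40–44: 5 × 0.2/1000 × 0.9292 = 0.00093
  45–49: 5 × 0.0/1000 × 0.9202 = 0.00000
Sum = 1.19249
NRR = 0.487 × 1.19249 = 0.58074
NRR < 1, so the cohort does not fully replace itself.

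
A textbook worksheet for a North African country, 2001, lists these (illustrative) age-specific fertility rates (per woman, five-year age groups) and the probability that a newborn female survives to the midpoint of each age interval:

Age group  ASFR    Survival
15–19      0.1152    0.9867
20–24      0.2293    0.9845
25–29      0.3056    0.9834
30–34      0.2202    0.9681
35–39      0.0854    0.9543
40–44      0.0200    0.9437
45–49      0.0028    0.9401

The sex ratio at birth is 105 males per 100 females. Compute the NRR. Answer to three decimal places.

Proportion female at birth = 100 / (100 + 105) = 0.48780.
Survival-weighted fertility by age (5·fₓ·Sₓ):
  15–19: 5 × 0.1152 × 0.9867 = 0.56834
  20–24: 5 × 0.2293 × 0.9845 = 1.12873
  25–29: 5 × 0.3056 × 0.9834 = 1.50264
  30–34: 5 × 0.2202 × 0.9681 = 1.06588
  35–39: 5 × 0.0854 × 0.9543 = 0.40749
  40–44: 5 × 0.0200 × 0.9437 = 0.09437
  45–49: 5 × 0.0028 × 0.9401 = 0.01316
Sum = 4.78061
NRR = 0.48780 × 4.78061 = 2.33198
NRR > 1, so each generation more than replaces itself.

2.332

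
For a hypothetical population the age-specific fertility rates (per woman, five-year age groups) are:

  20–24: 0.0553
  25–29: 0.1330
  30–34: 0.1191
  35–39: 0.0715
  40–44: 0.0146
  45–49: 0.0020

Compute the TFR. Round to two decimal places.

1.98

Sum of ASFRs = 0.0553 + 0.1330 + 0.1191 + 0.0715 + 0.0146 + 0.0020 = 0.3955
TFR = 5 × 0.3955 = 1.9775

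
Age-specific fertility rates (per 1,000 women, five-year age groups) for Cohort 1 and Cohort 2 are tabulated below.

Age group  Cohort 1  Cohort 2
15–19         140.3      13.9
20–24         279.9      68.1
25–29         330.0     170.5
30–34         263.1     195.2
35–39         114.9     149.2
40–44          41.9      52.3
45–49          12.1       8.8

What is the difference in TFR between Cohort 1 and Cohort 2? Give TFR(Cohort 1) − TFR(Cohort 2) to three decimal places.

2.621

Cohort 1:
  Sum of ASFRs = 140.3 + 279.9 + 330.0 + 263.1 + 114.9 + 41.9 + 12.1 = 1182.2
  TFR = 5 × 1182.2 / 1000 = 5.911
Cohort 2:
  Sum of ASFRs = 13.9 + 68.1 + 170.5 + 195.2 + 149.2 + 52.3 + 8.8 = 658.0
  TFR = 5 × 658.0 / 1000 = 3.29
Difference = 5.911 − 3.29 = 2.621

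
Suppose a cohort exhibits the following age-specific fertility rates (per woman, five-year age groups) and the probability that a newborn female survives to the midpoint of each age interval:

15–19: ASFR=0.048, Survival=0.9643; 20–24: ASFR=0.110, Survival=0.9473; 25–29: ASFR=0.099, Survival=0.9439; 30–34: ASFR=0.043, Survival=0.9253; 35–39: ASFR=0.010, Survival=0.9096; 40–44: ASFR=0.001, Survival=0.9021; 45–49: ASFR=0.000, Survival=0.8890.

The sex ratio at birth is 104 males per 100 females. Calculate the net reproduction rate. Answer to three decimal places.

Proportion female at birth = 100 / (100 + 104) = 0.49020.
Weighting each age-specific rate by interval width and survival:
  15–19: 5 × 0.048 × 0.9643 = 0.23143
  20–24: 5 × 0.110 × 0.9473 = 0.52102
  25–29: 5 × 0.099 × 0.9439 = 0.46723
  30–34: 5 × 0.043 × 0.9253 = 0.19894
  35–39: 5 × 0.010 × 0.9096 = 0.04548
  40–44: 5 × 0.001 × 0.9021 = 0.00451
  45–49: 5 × 0.000 × 0.8890 = 0.00000
Sum = 1.46861
NRR = 0.49020 × 1.46861 = 0.71991

0.720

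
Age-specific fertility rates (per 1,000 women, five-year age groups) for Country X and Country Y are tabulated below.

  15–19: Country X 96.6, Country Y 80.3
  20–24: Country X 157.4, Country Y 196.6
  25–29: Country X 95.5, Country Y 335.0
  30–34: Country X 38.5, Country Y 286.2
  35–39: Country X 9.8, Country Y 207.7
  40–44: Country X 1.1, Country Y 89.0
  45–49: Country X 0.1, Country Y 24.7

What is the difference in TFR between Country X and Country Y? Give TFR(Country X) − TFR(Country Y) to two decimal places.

-4.10

Country X:
  Sum of ASFRs = 96.6 + 157.4 + 95.5 + 38.5 + 9.8 + 1.1 + 0.1 = 399.0
  TFR = 5 × 399.0 / 1000 = 1.995
Country Y:
  Sum of ASFRs = 80.3 + 196.6 + 335.0 + 286.2 + 207.7 + 89.0 + 24.7 = 1219.5
  TFR = 5 × 1219.5 / 1000 = 6.0975
Difference = 1.995 − 6.0975 = -4.1025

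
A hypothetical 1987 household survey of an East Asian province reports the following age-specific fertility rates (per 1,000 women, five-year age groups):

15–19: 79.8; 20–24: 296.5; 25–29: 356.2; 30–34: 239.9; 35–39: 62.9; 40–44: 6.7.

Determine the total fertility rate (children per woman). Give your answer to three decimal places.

Sum of ASFRs = 79.8 + 296.5 + 356.2 + 239.9 + 62.9 + 6.7 = 1042.0
TFR = 5 × 1042.0 / 1000 = 5.21

5.210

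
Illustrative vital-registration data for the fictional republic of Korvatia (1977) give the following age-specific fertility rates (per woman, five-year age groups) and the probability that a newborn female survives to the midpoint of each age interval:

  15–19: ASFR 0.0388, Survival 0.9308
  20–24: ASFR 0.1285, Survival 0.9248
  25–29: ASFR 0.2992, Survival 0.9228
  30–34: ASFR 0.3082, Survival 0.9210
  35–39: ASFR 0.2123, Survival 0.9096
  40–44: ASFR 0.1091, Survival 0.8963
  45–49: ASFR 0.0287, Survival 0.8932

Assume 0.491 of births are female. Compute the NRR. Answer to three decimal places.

Proportion female at birth = 0.491.
Survival-weighted fertility by age (5·fₓ·Sₓ):
  15–19: 5 × 0.0388 × 0.9308 = 0.18058
  20–24: 5 × 0.1285 × 0.9248 = 0.59418
  25–29: 5 × 0.2992 × 0.9228 = 1.38051
  30–34: 5 × 0.3082 × 0.9210 = 1.41926
  35–39: 5 × 0.2123 × 0.9096 = 0.96554
  40–44: 5 × 0.1091 × 0.8963 = 0.48893
  45–49: 5 × 0.0287 × 0.8932 = 0.12817
Sum = 5.15717
NRR = 0.491 × 5.15717 = 2.53217
An NRR exceeding 1 indicates intrinsic growth under these rates.

2.532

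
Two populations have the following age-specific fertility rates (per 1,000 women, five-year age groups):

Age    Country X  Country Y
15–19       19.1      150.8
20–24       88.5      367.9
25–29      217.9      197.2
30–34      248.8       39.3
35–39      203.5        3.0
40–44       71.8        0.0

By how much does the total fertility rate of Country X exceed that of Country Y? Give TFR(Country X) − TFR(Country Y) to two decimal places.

0.46

Country X:
  Sum of ASFRs = 19.1 + 88.5 + 217.9 + 248.8 + 203.5 + 71.8 = 849.6
  TFR = 5 × 849.6 / 1000 = 4.248
Country Y:
  Sum of ASFRs = 150.8 + 367.9 + 197.2 + 39.3 + 3.0 + 0.0 = 758.2
  TFR = 5 × 758.2 / 1000 = 3.791
Difference = 4.248 − 3.791 = 0.457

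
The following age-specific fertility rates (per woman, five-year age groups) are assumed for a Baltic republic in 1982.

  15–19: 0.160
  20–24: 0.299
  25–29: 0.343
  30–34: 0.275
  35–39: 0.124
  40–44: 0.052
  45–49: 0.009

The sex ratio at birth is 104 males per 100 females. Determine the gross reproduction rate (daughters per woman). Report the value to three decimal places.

3.093

Proportion female at birth = 100 / (100 + 104) = 0.49020.
Sum of ASFRs = 0.160 + 0.299 + 0.343 + 0.275 + 0.124 + 0.052 + 0.009 = 1.262
TFR = 5 × 1.262 = 6.31
GRR = 0.49020 × 6.31 = 3.09316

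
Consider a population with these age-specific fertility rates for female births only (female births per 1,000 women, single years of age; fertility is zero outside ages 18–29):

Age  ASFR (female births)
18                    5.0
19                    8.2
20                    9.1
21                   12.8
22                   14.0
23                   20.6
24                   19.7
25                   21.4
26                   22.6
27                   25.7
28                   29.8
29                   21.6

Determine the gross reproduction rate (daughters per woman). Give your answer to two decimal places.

Sum of female ASFRs = 5.0 + 8.2 + 9.1 + 12.8 + 14.0 + 20.6 + 19.7 + 21.4 + 22.6 + 25.7 + 29.8 + 21.6 = 210.5
GRR = 210.5 / 1000 = 0.2105

0.21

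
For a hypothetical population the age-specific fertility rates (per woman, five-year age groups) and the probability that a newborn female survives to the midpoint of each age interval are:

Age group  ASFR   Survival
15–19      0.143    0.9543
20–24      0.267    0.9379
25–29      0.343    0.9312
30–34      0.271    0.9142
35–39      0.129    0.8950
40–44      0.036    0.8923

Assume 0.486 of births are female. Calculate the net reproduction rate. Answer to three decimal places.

Proportion female at birth = 0.486.
Weighting each age-specific rate by interval width and survival:
  15–19: 5 × 0.143 × 0.9543 = 0.68232
  20–24: 5 × 0.267 × 0.9379 = 1.25210
  25–29: 5 × 0.343 × 0.9312 = 1.59701
  30–34: 5 × 0.271 × 0.9142 = 1.23874
  35–39: 5 × 0.129 × 0.8950 = 0.57728
  40–44: 5 × 0.036 × 0.8923 = 0.16061
Sum = 5.50806
NRR = 0.486 × 5.50806 = 2.67692

2.677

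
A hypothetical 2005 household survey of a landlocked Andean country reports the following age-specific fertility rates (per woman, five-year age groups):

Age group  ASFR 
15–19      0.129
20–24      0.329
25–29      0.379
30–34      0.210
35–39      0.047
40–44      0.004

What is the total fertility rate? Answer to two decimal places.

Sum of ASFRs = 0.129 + 0.329 + 0.379 + 0.210 + 0.047 + 0.004 = 1.098
TFR = 5 × 1.098 = 5.49

5.49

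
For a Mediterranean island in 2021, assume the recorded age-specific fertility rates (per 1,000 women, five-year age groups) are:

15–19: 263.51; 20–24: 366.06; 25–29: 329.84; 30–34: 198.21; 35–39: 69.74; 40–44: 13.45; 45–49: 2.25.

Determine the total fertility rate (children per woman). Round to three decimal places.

Sum of ASFRs = 263.51 + 366.06 + 329.84 + 198.21 + 69.74 + 13.45 + 2.25 = 1243.06
TFR = 5 × 1243.06 / 1000 = 6.2153

6.215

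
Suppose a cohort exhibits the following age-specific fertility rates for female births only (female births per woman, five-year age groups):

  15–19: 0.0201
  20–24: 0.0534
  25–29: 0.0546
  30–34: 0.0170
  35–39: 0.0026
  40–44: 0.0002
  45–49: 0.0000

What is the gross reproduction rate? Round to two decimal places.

0.74

Sum of female ASFRs = 0.0201 + 0.0534 + 0.0546 + 0.0170 + 0.0026 + 0.0002 + 0.0000 = 0.1479
GRR = 5 × 0.1479 = 0.7395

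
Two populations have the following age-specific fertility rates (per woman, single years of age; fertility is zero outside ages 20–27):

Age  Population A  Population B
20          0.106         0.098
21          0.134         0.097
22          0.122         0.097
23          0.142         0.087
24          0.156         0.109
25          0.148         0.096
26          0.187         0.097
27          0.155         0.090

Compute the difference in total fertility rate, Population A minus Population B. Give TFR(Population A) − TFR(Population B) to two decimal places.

0.38

Population A:
  Sum of ASFRs = 0.106 + 0.134 + 0.122 + 0.142 + 0.156 + 0.148 + 0.187 + 0.155 = 1.150
  TFR = 1.15
Population B:
  Sum of ASFRs = 0.098 + 0.097 + 0.097 + 0.087 + 0.109 + 0.096 + 0.097 + 0.090 = 0.771
  TFR = 0.771
Difference = 1.15 − 0.771 = 0.379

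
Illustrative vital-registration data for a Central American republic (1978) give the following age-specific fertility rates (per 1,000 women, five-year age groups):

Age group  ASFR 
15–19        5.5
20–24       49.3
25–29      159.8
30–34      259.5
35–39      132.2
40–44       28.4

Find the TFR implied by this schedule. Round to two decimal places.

Sum of ASFRs = 5.5 + 49.3 + 159.8 + 259.5 + 132.2 + 28.4 = 634.7
TFR = 5 × 634.7 / 1000 = 3.1735

3.17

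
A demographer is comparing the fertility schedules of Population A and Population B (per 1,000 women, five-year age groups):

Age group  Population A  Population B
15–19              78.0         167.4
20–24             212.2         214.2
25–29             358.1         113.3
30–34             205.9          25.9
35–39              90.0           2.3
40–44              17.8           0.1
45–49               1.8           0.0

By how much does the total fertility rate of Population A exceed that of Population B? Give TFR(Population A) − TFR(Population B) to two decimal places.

Population A:
  Sum of ASFRs = 78.0 + 212.2 + 358.1 + 205.9 + 90.0 + 17.8 + 1.8 = 963.8
  TFR = 5 × 963.8 / 1000 = 4.819
Population B:
  Sum of ASFRs = 167.4 + 214.2 + 113.3 + 25.9 + 2.3 + 0.1 + 0.0 = 523.2
  TFR = 5 × 523.2 / 1000 = 2.616
Difference = 4.819 − 2.616 = 2.203

2.20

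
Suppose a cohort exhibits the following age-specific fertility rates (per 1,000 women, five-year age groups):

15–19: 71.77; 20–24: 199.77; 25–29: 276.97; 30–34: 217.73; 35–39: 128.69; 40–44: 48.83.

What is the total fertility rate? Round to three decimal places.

Sum of ASFRs = 71.77 + 199.77 + 276.97 + 217.73 + 128.69 + 48.83 = 943.76
TFR = 5 × 943.76 / 1000 = 4.7188

4.719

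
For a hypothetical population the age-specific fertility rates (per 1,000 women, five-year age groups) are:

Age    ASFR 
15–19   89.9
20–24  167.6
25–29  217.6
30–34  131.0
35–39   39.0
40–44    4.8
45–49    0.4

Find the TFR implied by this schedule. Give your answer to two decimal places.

Sum of ASFRs = 89.9 + 167.6 + 217.6 + 131.0 + 39.0 + 4.8 + 0.4 = 650.3
TFR = 5 × 650.3 / 1000 = 3.2515

3.25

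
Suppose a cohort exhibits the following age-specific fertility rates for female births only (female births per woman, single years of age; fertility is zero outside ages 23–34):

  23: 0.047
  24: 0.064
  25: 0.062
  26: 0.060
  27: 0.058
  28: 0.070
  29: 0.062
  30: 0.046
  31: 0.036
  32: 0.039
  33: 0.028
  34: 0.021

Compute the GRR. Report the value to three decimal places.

0.593

Sum of female ASFRs = 0.047 + 0.064 + 0.062 + 0.060 + 0.058 + 0.070 + 0.062 + 0.046 + 0.036 + 0.039 + 0.028 + 0.021 = 0.593
GRR = 0.593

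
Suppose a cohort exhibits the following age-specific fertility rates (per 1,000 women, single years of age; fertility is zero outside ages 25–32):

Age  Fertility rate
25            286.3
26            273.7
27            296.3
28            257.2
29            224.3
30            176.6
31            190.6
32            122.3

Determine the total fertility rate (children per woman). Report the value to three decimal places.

Sum of ASFRs = 286.3 + 273.7 + 296.3 + 257.2 + 224.3 + 176.6 + 190.6 + 122.3 = 1827.3
TFR = 1827.3 / 1000 = 1.8273

1.827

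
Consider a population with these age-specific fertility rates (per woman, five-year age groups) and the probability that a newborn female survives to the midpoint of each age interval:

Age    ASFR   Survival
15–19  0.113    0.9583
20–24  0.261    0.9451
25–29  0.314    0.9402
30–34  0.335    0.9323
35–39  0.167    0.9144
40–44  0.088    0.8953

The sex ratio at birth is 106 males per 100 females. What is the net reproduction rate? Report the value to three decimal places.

Proportion female at birth = 100 / (100 + 106) = 0.48544.
Per-age-group product (5 × ASFR × survival probability):
  15–19: 5 × 0.113 × 0.9583 = 0.54144
  20–24: 5 × 0.261 × 0.9451 = 1.23336
  25–29: 5 × 0.314 × 0.9402 = 1.47611
  30–34: 5 × 0.335 × 0.9323 = 1.56160
  35–39: 5 × 0.167 × 0.9144 = 0.76352
  40–44: 5 × 0.088 × 0.8953 = 0.39393
Sum = 5.96996
NRR = 0.48544 × 5.96996 = 2.89806
An NRR exceeding 1 indicates intrinsic growth under these rates.

2.898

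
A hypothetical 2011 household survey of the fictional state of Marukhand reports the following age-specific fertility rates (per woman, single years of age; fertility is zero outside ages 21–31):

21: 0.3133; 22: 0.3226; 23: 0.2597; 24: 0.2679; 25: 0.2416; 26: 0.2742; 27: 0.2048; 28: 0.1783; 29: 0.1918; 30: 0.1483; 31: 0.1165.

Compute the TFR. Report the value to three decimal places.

2.519

Sum of ASFRs = 0.3133 + 0.3226 + 0.2597 + 0.2679 + 0.2416 + 0.2742 + 0.2048 + 0.1783 + 0.1918 + 0.1483 + 0.1165 = 2.5190
TFR = 2.519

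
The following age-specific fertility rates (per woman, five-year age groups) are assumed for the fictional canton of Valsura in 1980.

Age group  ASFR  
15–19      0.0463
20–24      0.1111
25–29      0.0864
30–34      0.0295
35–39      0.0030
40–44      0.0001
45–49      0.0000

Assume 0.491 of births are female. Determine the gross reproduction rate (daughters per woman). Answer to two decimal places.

Proportion female at birth = 0.491.
Sum of ASFRs = 0.0463 + 0.1111 + 0.0864 + 0.0295 + 0.0030 + 0.0001 + 0.0000 = 0.2764
TFR = 5 × 0.2764 = 1.382
GRR = 0.491 × 1.382 = 0.67856

0.68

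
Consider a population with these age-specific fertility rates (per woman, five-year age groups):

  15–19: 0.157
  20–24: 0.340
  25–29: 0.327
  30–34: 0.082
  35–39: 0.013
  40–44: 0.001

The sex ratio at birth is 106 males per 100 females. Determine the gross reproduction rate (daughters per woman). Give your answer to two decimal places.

Proportion female at birth = 100 / (100 + 106) = 0.48544.
Sum of ASFRs = 0.157 + 0.340 + 0.327 + 0.082 + 0.013 + 0.001 = 0.920
TFR = 5 × 0.920 = 4.6
GRR = 0.48544 × 4.6 = 2.23302

2.23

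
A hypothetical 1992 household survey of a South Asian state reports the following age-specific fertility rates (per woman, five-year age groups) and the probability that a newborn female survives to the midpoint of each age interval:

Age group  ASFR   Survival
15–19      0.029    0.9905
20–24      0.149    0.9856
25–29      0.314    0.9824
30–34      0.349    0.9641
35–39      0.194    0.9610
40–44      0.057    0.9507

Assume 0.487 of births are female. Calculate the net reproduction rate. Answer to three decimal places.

Proportion female at birth = 0.487.
Per-age-group product (5 × ASFR × survival probability):
  15–19: 5 × 0.029 × 0.9905 = 0.14362
  20–24: 5 × 0.149 × 0.9856 = 0.73427
  25–29: 5 × 0.314 × 0.9824 = 1.54237
  30–34: 5 × 0.349 × 0.9641 = 1.68235
  35–39: 5 × 0.194 × 0.9610 = 0.93217
  40–44: 5 × 0.057 × 0.9507 = 0.27095
Sum = 5.30573
NRR = 0.487 × 5.30573 = 2.58389

2.584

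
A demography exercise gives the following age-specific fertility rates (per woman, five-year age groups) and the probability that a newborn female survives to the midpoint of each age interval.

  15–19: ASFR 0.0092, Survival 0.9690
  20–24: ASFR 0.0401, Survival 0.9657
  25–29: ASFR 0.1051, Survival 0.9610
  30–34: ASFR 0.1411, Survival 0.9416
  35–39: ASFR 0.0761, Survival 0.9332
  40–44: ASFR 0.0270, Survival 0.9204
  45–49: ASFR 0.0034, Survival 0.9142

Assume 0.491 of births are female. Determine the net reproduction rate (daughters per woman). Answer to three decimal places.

Proportion female at birth = 0.491.
Each age group contributes 5 × ASFR × survival:
  15–19: 5 × 0.0092 × 0.9690 = 0.04457
  20–24: 5 × 0.0401 × 0.9657 = 0.19362
  25–29: 5 × 0.1051 × 0.9610 = 0.50501
  30–34: 5 × 0.1411 × 0.9416 = 0.66430
  35–39: 5 × 0.0761 × 0.9332 = 0.35508
  40–44: 5 × 0.0270 × 0.9204 = 0.12425
  45–49: 5 × 0.0034 × 0.9142 = 0.01554
Sum = 1.90237
NRR = 0.491 × 1.90237 = 0.93406

0.934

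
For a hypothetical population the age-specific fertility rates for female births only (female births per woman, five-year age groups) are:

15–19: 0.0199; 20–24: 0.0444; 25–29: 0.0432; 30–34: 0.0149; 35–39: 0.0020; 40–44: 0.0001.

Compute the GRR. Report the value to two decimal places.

Sum of female ASFRs = 0.0199 + 0.0444 + 0.0432 + 0.0149 + 0.0020 + 0.0001 = 0.1245
GRR = 5 × 0.1245 = 0.6225

0.62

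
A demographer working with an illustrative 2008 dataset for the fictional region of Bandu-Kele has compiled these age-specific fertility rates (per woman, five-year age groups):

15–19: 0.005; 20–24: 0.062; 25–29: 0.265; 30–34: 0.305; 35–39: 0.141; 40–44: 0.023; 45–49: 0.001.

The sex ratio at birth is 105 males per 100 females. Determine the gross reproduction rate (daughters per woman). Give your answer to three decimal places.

Proportion female at birth = 100 / (100 + 105) = 0.48780.
Sum of ASFRs = 0.005 + 0.062 + 0.265 + 0.305 + 0.141 + 0.023 + 0.001 = 0.802
TFR = 5 × 0.802 = 4.01
GRR = 0.48780 × 4.01 = 1.95608

1.956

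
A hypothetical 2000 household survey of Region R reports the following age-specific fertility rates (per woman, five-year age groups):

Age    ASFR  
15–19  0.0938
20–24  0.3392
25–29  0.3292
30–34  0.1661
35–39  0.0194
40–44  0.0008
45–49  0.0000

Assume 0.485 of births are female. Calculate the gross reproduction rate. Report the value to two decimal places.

Proportion female at birth = 0.485.
Sum of ASFRs = 0.0938 + 0.3392 + 0.3292 + 0.1661 + 0.0194 + 0.0008 + 0.0000 = 0.9485
TFR = 5 × 0.9485 = 4.7425
GRR = 0.485 × 4.7425 = 2.30011

2.30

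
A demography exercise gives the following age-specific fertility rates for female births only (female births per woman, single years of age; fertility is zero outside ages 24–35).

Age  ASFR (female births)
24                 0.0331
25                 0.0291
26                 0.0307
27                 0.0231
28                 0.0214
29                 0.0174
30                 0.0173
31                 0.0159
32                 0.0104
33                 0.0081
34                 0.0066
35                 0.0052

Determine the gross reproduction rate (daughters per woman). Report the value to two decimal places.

0.22

Sum of female ASFRs = 0.0331 + 0.0291 + 0.0307 + 0.0231 + 0.0214 + 0.0174 + 0.0173 + 0.0159 + 0.0104 + 0.0081 + 0.0066 + 0.0052 = 0.2183
GRR = 0.2183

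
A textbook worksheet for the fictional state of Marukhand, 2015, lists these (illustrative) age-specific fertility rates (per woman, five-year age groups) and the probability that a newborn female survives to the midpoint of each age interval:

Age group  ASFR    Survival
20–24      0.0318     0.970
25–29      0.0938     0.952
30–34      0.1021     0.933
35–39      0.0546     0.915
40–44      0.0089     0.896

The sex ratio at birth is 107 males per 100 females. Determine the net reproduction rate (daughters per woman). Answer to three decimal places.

0.660

Proportion female at birth = 100 / (100 + 107) = 0.48309.
Per-age-group product (5 × ASFR × survival probability):
  20–24: 5 × 0.0318 × 0.970 = 0.15423
  25–29: 5 × 0.0938 × 0.952 = 0.44649
  30–34: 5 × 0.1021 × 0.933 = 0.47630
  35–39: 5 × 0.0546 × 0.915 = 0.24980
  40–44: 5 × 0.0089 × 0.896 = 0.03987
Sum = 1.36669
NRR = 0.48309 × 1.36669 = 0.66023
An NRR under 1 implies long-run decline under these rates.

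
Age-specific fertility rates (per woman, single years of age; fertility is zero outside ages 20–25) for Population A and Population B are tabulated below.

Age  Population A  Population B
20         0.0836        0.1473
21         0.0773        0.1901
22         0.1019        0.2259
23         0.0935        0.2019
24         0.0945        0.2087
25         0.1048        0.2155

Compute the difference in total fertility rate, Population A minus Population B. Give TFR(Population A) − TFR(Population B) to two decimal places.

-0.63

Population A:
  Sum of ASFRs = 0.0836 + 0.0773 + 0.1019 + 0.0935 + 0.0945 + 0.1048 = 0.5556
  TFR = 0.5556
Population B:
  Sum of ASFRs = 0.1473 + 0.1901 + 0.2259 + 0.2019 + 0.2087 + 0.2155 = 1.1894
  TFR = 1.1894
Difference = 0.5556 − 1.1894 = -0.6338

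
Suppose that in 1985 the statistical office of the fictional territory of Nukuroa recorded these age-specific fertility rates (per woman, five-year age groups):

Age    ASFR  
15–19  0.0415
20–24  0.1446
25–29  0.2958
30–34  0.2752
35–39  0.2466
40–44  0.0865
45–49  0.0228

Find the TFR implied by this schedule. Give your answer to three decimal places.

5.565

Sum of ASFRs = 0.0415 + 0.1446 + 0.2958 + 0.2752 + 0.2466 + 0.0865 + 0.0228 = 1.1130
TFR = 5 × 1.1130 = 5.565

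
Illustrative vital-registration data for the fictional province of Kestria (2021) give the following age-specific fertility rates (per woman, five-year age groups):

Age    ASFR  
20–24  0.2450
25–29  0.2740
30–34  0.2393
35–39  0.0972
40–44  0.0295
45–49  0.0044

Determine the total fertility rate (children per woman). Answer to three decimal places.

Sum of ASFRs = 0.2450 + 0.2740 + 0.2393 + 0.0972 + 0.0295 + 0.0044 = 0.8894
TFR = 5 × 0.8894 = 4.447

4.447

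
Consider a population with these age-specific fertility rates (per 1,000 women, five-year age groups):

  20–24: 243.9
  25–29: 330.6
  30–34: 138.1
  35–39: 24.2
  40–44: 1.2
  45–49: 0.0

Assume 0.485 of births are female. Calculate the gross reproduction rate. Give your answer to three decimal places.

Proportion female at birth = 0.485.
Sum of ASFRs = 243.9 + 330.6 + 138.1 + 24.2 + 1.2 + 0.0 = 738.0
TFR = 5 × 738.0 / 1000 = 3.69
GRR = 0.485 × 3.69 = 1.78965

1.790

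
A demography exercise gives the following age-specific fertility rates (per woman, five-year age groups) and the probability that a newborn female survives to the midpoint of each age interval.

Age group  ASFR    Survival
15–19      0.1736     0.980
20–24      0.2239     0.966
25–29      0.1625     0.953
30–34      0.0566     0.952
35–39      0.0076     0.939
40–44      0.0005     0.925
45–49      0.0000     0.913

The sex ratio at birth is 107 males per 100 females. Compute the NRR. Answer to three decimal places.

1.456

Proportion female at birth = 100 / (100 + 107) = 0.48309.
Each age group contributes 5 × ASFR × survival:
  15–19: 5 × 0.1736 × 0.980 = 0.85064
  20–24: 5 × 0.2239 × 0.966 = 1.08144
  25–29: 5 × 0.1625 × 0.953 = 0.77431
  30–34: 5 × 0.0566 × 0.952 = 0.26942
  35–39: 5 × 0.0076 × 0.939 = 0.03568
  40–44: 5 × 0.0005 × 0.925 = 0.00231
  45–49: 5 × 0.0000 × 0.913 = 0.00000
Sum = 3.01380
NRR = 0.48309 × 3.01380 = 1.45594
An NRR exceeding 1 indicates intrinsic growth under these rates.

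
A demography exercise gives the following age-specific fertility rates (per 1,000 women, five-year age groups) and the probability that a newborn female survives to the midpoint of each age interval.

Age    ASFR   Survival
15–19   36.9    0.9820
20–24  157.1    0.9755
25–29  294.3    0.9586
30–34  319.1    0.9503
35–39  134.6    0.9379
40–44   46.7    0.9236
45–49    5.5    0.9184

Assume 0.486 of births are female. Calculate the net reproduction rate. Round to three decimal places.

2.307

Proportion female at birth = 0.486.
Weighting each age-specific rate by interval width and survival:
  15–19: 5 × 36.9/1000 × 0.9820 = 0.18118
  20–24: 5 × 157.1/1000 × 0.9755 = 0.76626
  25–29: 5 × 294.3/1000 × 0.9586 = 1.41058
  30–34: 5 × 319.1/1000 × 0.9503 = 1.51620
  35–39: 5 × 134.6/1000 × 0.9379 = 0.63121
  40–44: 5 × 46.7/1000 × 0.9236 = 0.21566
  45–49: 5 × 5.5/1000 × 0.9184 = 0.02526
Sum = 4.74635
NRR = 0.486 × 4.74635 = 2.30673
With NRR above 1 the population is above replacement fertility.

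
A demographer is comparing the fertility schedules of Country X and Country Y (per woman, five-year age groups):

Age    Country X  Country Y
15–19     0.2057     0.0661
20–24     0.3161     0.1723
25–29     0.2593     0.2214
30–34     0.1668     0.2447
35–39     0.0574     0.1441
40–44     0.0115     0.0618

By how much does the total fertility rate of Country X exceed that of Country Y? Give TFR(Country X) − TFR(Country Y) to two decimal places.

Country X:
  Sum of ASFRs = 0.2057 + 0.3161 + 0.2593 + 0.1668 + 0.0574 + 0.0115 = 1.0168
  TFR = 5 × 1.0168 = 5.084
Country Y:
  Sum of ASFRs = 0.0661 + 0.1723 + 0.2214 + 0.2447 + 0.1441 + 0.0618 = 0.9104
  TFR = 5 × 0.9104 = 4.552
Difference = 5.084 − 4.552 = 0.532

0.53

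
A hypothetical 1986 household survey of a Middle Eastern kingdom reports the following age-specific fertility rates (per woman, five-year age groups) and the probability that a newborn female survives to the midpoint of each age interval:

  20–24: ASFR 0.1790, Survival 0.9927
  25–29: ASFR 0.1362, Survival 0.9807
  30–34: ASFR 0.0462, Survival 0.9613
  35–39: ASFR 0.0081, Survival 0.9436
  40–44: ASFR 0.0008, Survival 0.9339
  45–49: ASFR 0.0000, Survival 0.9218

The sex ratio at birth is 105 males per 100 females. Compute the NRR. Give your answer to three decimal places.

Proportion female at birth = 100 / (100 + 105) = 0.48780.
Per-age-group product (5 × ASFR × survival probability):
  20–24: 5 × 0.1790 × 0.9927 = 0.88847
  25–29: 5 × 0.1362 × 0.9807 = 0.66786
  30–34: 5 × 0.0462 × 0.9613 = 0.22206
  35–39: 5 × 0.0081 × 0.9436 = 0.03822
  40–44: 5 × 0.0008 × 0.9339 = 0.00374
  45–49: 5 × 0.0000 × 0.9218 = 0.00000
Sum = 1.82035
NRR = 0.48780 × 1.82035 = 0.88797
An NRR under 1 implies long-run decline under these rates.

0.888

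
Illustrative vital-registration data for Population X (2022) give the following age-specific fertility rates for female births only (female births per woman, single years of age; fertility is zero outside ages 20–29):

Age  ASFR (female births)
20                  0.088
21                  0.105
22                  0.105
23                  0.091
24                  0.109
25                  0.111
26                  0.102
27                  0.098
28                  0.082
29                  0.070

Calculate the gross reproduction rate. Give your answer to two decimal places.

Sum of female ASFRs = 0.088 + 0.105 + 0.105 + 0.091 + 0.109 + 0.111 + 0.102 + 0.098 + 0.082 + 0.070 = 0.961
GRR = 0.961

0.96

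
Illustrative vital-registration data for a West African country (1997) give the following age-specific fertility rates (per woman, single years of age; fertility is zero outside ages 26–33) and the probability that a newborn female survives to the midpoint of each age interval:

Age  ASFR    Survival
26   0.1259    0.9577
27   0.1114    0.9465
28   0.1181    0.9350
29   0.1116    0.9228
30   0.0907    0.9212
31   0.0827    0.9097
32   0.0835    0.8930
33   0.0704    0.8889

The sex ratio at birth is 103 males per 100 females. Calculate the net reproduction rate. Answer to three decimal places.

Proportion female at birth = 100 / (100 + 103) = 0.49261.
Survival-weighted fertility by age (1·fₓ·Sₓ):
  26: 1 × 0.1259 × 0.9577 = 0.12057
  27: 1 × 0.1114 × 0.9465 = 0.10544
  28: 1 × 0.1181 × 0.9350 = 0.11042
  29: 1 × 0.1116 × 0.9228 = 0.10298
  30: 1 × 0.0907 × 0.9212 = 0.08355
  31: 1 × 0.0827 × 0.9097 = 0.07523
  32: 1 × 0.0835 × 0.8930 = 0.07457
  33: 1 × 0.0704 × 0.8889 = 0.06258
Sum = 0.73534
NRR = 0.49261 × 0.73534 = 0.36224

0.362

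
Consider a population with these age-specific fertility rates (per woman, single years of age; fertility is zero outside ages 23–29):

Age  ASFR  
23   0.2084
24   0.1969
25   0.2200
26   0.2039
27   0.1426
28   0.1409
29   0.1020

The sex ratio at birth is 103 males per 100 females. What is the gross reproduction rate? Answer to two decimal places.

Proportion female at birth = 100 / (100 + 103) = 0.49261.
Sum of ASFRs = 0.2084 + 0.1969 + 0.2200 + 0.2039 + 0.1426 + 0.1409 + 0.1020 = 1.2147
TFR = 1.2147
GRR = 0.49261 × 1.2147 = 0.59837

0.60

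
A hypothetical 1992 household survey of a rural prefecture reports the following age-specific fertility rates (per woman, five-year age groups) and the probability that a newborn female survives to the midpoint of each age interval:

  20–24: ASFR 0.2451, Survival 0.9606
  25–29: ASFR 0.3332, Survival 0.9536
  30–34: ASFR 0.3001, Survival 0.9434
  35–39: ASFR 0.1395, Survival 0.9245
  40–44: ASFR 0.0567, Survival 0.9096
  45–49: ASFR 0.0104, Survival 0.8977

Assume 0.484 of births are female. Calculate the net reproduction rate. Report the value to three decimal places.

Proportion female at birth = 0.484.
Survival-weighted fertility by age (5·fₓ·Sₓ):
  20–24: 5 × 0.2451 × 0.9606 = 1.17722
  25–29: 5 × 0.3332 × 0.9536 = 1.58870
  30–34: 5 × 0.3001 × 0.9434 = 1.41557
  35–39: 5 × 0.1395 × 0.9245 = 0.64484
  40–44: 5 × 0.0567 × 0.9096 = 0.25787
  45–49: 5 × 0.0104 × 0.8977 = 0.04668
Sum = 5.13088
NRR = 0.484 × 5.13088 = 2.48335

2.483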